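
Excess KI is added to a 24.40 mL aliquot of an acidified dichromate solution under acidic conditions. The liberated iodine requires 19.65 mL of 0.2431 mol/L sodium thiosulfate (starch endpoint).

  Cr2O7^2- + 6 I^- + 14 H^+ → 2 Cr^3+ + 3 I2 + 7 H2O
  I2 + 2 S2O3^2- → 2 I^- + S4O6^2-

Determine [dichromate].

n(S2O3^2-) = 0.01965 × 0.2431 = 4.777 × 10^-3 mol
n(I2) = n(S2O3^2-)/2 = 2.388 × 10^-3 mol
From the 1:3 ratio, n(Cr2O7^2-) in the aliquot = 1/3 × 2.388 × 10^-3 = 7.962 × 10^-4 mol
[Cr2O7^2-] = 7.962 × 10^-4 / 0.02440 = 0.03263 mol/L

0.03263 mol/L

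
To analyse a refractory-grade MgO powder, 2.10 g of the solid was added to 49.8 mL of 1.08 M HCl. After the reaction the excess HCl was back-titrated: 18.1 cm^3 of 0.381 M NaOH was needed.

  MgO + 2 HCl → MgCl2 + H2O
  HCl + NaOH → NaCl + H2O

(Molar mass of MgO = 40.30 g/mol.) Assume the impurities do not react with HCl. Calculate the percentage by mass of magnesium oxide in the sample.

45.0 %

n(HCl) added = 0.0498 × 1.08 = 0.0538 mol
n(NaOH) used in back-titration = 0.0181 × 0.381 = 6.90 × 10^-3 mol
n(HCl) left over = 6.90 × 10^-3 mol (1:1 ratio)
n(HCl) consumed by analyte = 0.0538 − 6.90 × 10^-3 = 0.0469 mol
From the 1:2 ratio, n(MgO) = 1/2 × 0.0469 = 0.0234 mol
mass of MgO = 0.0234 × 40.30 = 0.945 g
% MgO = 0.945 / 2.10 × 100 = 45.0 %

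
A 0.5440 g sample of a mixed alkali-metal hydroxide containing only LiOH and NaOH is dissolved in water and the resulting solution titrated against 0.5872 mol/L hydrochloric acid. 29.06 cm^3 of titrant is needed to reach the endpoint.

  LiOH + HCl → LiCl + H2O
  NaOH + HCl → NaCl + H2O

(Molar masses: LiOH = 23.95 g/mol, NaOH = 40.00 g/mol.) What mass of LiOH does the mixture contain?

n(HCl) = 0.02906 × 0.5872 = 0.01706 mol
Let x = n(LiOH), y = n(NaOH).
Titrant: 1x + 1y = 0.01706;  mass: 23.95x + 40.00y = 0.5440
Solving, x = 8.633 × 10^-3 mol, y = 8.431 × 10^-3 mol
mass of LiOH = 8.633 × 10^-3 × 23.95 = 0.2068 g

0.2068 g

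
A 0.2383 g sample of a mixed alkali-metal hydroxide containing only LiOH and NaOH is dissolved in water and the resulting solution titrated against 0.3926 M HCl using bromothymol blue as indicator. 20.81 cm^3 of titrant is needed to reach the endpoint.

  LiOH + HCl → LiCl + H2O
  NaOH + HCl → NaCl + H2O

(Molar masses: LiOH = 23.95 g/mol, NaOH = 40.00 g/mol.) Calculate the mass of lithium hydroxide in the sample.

0.1321 g

n(HCl) = 0.02081 × 0.3926 = 8.170 × 10^-3 mol
Let x = n(LiOH), y = n(NaOH).
Titrant: 1x + 1y = 8.170 × 10^-3;  mass: 23.95x + 40.00y = 0.2383
Solving, x = 5.514 × 10^-3 mol, y = 2.656 × 10^-3 mol
mass of LiOH = 5.514 × 10^-3 × 23.95 = 0.1321 g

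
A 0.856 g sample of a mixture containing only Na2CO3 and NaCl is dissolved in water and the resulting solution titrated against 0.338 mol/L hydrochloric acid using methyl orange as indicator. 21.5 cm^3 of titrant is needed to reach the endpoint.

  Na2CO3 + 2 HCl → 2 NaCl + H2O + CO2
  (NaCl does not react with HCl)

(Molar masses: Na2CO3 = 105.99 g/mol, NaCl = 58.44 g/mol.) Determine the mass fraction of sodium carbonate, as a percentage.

45.0 %

n(HCl) = 0.0215 × 0.338 = 7.27 × 10^-3 mol
Let x = n(Na2CO3), y = n(NaCl).
Titrant: 2x = 7.27 × 10^-3;  mass: 105.99x + 58.44y = 0.856
Solving, x = 3.63 × 10^-3 mol, y = 8.06 × 10^-3 mol
mass of Na2CO3 = 3.63 × 10^-3 × 105.99 = 0.385 g
% Na2CO3 = 0.385 / 0.856 × 100 = 45.0 %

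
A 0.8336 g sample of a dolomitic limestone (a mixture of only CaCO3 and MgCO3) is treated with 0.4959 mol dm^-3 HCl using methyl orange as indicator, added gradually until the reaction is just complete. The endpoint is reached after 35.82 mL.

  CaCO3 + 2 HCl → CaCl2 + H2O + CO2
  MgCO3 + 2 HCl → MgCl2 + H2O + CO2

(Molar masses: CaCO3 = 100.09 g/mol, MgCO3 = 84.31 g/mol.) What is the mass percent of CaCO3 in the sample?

n(HCl) = 0.03582 × 0.4959 = 0.01776 mol
Let x = n(CaCO3), y = n(MgCO3).
Titrant: 2x + 2y = 0.01776;  mass: 100.09x + 84.31y = 0.8336
Solving, x = 5.374 × 10^-3 mol, y = 3.508 × 10^-3 mol
mass of CaCO3 = 5.374 × 10^-3 × 100.09 = 0.5378 g
% CaCO3 = 0.5378 / 0.8336 × 100 = 64.52 %

64.52 %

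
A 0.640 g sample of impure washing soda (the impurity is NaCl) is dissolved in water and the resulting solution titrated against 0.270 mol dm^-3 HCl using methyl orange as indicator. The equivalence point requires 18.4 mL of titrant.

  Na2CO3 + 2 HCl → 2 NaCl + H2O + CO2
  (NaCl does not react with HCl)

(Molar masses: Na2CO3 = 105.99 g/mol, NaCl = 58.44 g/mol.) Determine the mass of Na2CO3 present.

0.263 g

n(HCl) = 0.0184 × 0.270 = 4.97 × 10^-3 mol
Let x = n(Na2CO3), y = n(NaCl).
Titrant: 2x = 4.97 × 10^-3;  mass: 105.99x + 58.44y = 0.640
Solving, x = 2.48 × 10^-3 mol, y = 6.45 × 10^-3 mol
mass of Na2CO3 = 2.48 × 10^-3 × 105.99 = 0.263 g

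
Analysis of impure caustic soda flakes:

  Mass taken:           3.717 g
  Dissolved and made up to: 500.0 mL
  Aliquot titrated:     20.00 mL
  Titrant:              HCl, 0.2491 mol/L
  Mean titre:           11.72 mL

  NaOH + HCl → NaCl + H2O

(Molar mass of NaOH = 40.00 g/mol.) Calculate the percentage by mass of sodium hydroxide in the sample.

78.54 %

n(HCl) per titration = 0.01172 × 0.2491 = 2.919 × 10^-3 mol
n(NaOH) in each aliquot = 2.919 × 10^-3 mol (1:1 ratio)
n(NaOH) in the whole flask = 2.919 × 10^-3 × 500.0/20.00 = 0.07299 mol
mass of NaOH = 0.07299 × 40.00 = 2.919 g
% NaOH = 2.919 / 3.717 × 100 = 78.54 %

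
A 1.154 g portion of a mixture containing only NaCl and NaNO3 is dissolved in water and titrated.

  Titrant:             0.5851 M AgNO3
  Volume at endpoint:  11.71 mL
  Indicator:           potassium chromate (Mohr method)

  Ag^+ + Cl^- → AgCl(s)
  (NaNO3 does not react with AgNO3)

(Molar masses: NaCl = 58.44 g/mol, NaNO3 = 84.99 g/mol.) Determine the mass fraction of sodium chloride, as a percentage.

n(AgNO3) = 0.01171 × 0.5851 = 6.852 × 10^-3 mol
Let x = n(NaCl), y = n(NaNO3).
Titrant: 1x = 6.852 × 10^-3;  mass: 58.44x + 84.99y = 1.154
Solving, x = 6.852 × 10^-3 mol, y = 8.867 × 10^-3 mol
mass of NaCl = 6.852 × 10^-3 × 58.44 = 0.4004 g
% NaCl = 0.4004 / 1.154 × 100 = 34.70 %

34.70 %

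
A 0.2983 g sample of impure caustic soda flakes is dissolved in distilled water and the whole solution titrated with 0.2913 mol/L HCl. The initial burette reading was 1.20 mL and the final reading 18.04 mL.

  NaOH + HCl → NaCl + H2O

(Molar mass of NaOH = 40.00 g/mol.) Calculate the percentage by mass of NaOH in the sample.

65.78 %

n(HCl) = 0.01684 L × 0.2913 mol/L = 4.905 × 10^-3 mol
n(NaOH) = 4.905 × 10^-3 mol (1:1 ratio)
mass of NaOH = 4.905 × 10^-3 × 40.00 g/mol = 0.1962 g
% NaOH = 0.1962 / 0.2983 × 100 = 65.78 %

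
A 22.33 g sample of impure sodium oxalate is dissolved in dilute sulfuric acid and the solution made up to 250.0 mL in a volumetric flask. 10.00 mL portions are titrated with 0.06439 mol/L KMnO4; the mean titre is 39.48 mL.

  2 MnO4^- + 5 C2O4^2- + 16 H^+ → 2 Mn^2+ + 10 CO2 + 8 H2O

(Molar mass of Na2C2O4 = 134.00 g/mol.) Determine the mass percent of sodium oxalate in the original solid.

n(KMnO4) per titration = 0.03948 × 0.06439 = 2.542 × 10^-3 mol
From the 5:2 ratio, n(Na2C2O4) in each aliquot = 5/2 × 2.542 × 10^-3 = 6.355 × 10^-3 mol
n(Na2C2O4) in the whole flask = 6.355 × 10^-3 × 250.0/10.00 = 0.1589 mol
mass of Na2C2O4 = 0.1589 × 134.00 = 21.29 g
% Na2C2O4 = 21.29 / 22.33 × 100 = 95.34 %

95.34 %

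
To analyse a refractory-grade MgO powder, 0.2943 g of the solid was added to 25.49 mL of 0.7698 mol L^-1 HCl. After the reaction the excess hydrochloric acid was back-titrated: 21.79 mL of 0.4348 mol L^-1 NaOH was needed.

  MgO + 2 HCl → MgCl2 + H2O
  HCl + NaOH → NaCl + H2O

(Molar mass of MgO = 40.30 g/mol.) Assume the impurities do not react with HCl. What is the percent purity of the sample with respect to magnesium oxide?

69.48 %

n(HCl) added = 0.02549 × 0.7698 = 0.01962 mol
n(NaOH) used in back-titration = 0.02179 × 0.4348 = 9.474 × 10^-3 mol
n(HCl) left over = 9.474 × 10^-3 mol (1:1 ratio)
n(HCl) consumed by analyte = 0.01962 − 9.474 × 10^-3 = 0.01015 mol
From the 1:2 ratio, n(MgO) = 1/2 × 0.01015 = 5.074 × 10^-3 mol
mass of MgO = 5.074 × 10^-3 × 40.30 = 0.2045 g
% MgO = 0.2045 / 0.2943 × 100 = 69.48 %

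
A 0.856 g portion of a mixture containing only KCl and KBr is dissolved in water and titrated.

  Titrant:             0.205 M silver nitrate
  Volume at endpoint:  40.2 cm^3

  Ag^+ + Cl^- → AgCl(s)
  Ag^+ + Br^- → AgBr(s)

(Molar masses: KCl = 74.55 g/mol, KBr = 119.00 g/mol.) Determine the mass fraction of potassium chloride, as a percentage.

24.4 %

n(AgNO3) = 0.0402 × 0.205 = 8.24 × 10^-3 mol
Let x = n(KCl), y = n(KBr).
Titrant: 1x + 1y = 8.24 × 10^-3;  mass: 74.55x + 119.00y = 0.856
Solving, x = 2.80 × 10^-3 mol, y = 5.44 × 10^-3 mol
mass of KCl = 2.80 × 10^-3 × 74.55 = 0.209 g
% KCl = 0.209 / 0.856 × 100 = 24.4 %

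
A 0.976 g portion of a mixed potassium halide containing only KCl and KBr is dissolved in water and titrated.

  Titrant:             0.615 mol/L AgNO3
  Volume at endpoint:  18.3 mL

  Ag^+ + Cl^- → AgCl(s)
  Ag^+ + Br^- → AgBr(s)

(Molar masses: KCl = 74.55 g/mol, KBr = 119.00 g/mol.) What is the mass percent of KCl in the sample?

62.4 %

n(AgNO3) = 0.0183 × 0.615 = 0.0113 mol
Let x = n(KCl), y = n(KBr).
Titrant: 1x + 1y = 0.0113;  mass: 74.55x + 119.00y = 0.976
Solving, x = 8.17 × 10^-3 mol, y = 3.08 × 10^-3 mol
mass of KCl = 8.17 × 10^-3 × 74.55 = 0.609 g
% KCl = 0.609 / 0.976 × 100 = 62.4 %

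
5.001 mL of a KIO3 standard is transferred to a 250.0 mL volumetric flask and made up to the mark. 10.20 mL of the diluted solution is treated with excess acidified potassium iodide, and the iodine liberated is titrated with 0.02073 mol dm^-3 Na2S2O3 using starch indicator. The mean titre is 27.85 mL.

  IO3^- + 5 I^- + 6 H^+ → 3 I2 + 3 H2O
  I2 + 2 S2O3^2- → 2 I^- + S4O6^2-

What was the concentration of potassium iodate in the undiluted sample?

0.4716 mol/L

n(S2O3^2-) = 0.02785 × 0.02073 = 5.773 × 10^-4 mol
n(I2) = n(S2O3^2-)/2 = 2.887 × 10^-4 mol
From the 1:3 ratio, n(IO3^-) in the aliquot = 1/3 × 2.887 × 10^-4 = 9.622 × 10^-5 mol
[IO3^-]_dilute = 9.622 × 10^-5 / 0.01020 = 0.009434 mol/L
[IO3^-]_original = 0.009434 × 250.0/5.001 = 0.4716 mol/L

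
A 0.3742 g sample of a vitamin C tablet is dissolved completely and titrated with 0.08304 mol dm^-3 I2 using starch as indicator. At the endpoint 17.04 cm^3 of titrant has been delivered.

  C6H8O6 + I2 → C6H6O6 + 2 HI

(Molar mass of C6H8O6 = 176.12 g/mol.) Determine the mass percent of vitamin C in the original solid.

n(I2) = 0.01704 L × 0.08304 mol/L = 1.415 × 10^-3 mol
n(C6H8O6) = 1.415 × 10^-3 mol (1:1 ratio)
mass of C6H8O6 = 1.415 × 10^-3 × 176.12 g/mol = 0.2492 g
% C6H8O6 = 0.2492 / 0.3742 × 100 = 66.60 %

66.60 %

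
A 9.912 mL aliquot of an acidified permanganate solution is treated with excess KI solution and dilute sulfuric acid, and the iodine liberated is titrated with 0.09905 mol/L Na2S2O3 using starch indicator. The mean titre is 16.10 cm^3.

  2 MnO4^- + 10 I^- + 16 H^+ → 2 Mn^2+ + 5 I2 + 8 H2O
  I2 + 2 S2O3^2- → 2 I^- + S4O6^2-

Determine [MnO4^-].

n(S2O3^2-) = 0.01610 × 0.09905 = 1.595 × 10^-3 mol
n(I2) = n(S2O3^2-)/2 = 7.974 × 10^-4 mol
From the 2:5 ratio, n(MnO4^-) in the aliquot = 2/5 × 7.974 × 10^-4 = 3.189 × 10^-4 mol
[MnO4^-] = 3.189 × 10^-4 / 0.009912 = 0.03218 mol/L

0.03218 mol/L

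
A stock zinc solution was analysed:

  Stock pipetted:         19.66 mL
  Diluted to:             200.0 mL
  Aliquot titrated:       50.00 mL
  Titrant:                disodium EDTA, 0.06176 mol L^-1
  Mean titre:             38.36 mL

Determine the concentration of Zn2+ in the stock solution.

Zn^2+ + EDTA^4- → [Zn(EDTA)]^2-
n(EDTA) = 0.03836 × 0.06176 = 2.369 × 10^-3 mol
n(Zn2+) in the aliquot = 2.369 × 10^-3 mol (1:1 ratio)
[Zn2+]_dilute = 2.369 × 10^-3 / 0.05000 = 0.04738 mol/L
Dilution factor = 200.0 / 19.66 = 10.17
[Zn2+]_stock = 0.04738 × 10.17 = 0.4820 mol/L

0.4820 mol/L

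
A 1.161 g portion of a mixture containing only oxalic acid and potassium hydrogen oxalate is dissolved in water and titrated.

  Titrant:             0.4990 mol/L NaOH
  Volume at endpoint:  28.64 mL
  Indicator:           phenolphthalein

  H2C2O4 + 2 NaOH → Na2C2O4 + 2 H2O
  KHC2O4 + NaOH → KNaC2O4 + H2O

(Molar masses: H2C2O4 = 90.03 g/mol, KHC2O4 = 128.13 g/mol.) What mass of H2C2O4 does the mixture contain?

0.3630 g

n(NaOH) = 0.02864 × 0.4990 = 0.01429 mol
Let x = n(H2C2O4), y = n(KHC2O4).
Titrant: 2x + 1y = 0.01429;  mass: 90.03x + 128.13y = 1.161
Solving, x = 4.031 × 10^-3 mol, y = 6.228 × 10^-3 mol
mass of H2C2O4 = 4.031 × 10^-3 × 90.03 = 0.3630 g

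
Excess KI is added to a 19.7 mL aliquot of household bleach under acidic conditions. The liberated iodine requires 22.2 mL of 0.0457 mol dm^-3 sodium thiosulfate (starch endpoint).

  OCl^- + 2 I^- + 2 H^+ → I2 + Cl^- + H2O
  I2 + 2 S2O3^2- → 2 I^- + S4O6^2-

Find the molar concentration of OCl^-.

0.0257 mol/L

n(S2O3^2-) = 0.0222 × 0.0457 = 1.01 × 10^-3 mol
n(I2) = n(S2O3^2-)/2 = 5.07 × 10^-4 mol
n(OCl^-) in the aliquot = 5.07 × 10^-4 mol (1:1 ratio)
[OCl^-] = 5.07 × 10^-4 / 0.0197 = 0.0257 mol/L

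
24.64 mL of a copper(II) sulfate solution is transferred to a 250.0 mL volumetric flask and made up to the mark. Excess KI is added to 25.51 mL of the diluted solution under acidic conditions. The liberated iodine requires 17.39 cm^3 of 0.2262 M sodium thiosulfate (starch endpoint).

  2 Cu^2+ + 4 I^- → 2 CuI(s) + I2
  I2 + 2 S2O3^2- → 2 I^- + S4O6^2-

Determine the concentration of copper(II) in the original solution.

n(S2O3^2-) = 0.01739 × 0.2262 = 3.934 × 10^-3 mol
n(I2) = n(S2O3^2-)/2 = 1.967 × 10^-3 mol
From the 2:1 ratio, n(Cu2+) in the aliquot = 2/1 × 1.967 × 10^-3 = 3.934 × 10^-3 mol
[Cu2+]_dilute = 3.934 × 10^-3 / 0.02551 = 0.1542 mol/L
[Cu2+]_original = 0.1542 × 250.0/24.64 = 1.565 mol/L

1.565 M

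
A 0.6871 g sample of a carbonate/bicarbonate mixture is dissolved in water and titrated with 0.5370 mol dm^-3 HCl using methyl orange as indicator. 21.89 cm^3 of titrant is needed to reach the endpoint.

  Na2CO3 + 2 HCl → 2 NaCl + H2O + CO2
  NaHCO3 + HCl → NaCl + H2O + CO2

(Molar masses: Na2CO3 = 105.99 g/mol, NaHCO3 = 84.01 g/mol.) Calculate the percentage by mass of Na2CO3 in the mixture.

n(HCl) = 0.02189 × 0.5370 = 0.01175 mol
Let x = n(Na2CO3), y = n(NaHCO3).
Titrant: 2x + 1y = 0.01175;  mass: 105.99x + 84.01y = 0.6871
Solving, x = 4.843 × 10^-3 mol, y = 2.068 × 10^-3 mol
mass of Na2CO3 = 4.843 × 10^-3 × 105.99 = 0.5133 g
% Na2CO3 = 0.5133 / 0.6871 × 100 = 74.71 %

74.71 %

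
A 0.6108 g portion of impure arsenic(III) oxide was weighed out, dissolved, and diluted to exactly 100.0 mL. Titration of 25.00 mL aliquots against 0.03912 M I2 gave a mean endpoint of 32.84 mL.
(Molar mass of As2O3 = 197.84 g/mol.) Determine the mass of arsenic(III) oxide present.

0.5083 g

As2O3 + 2 I2 + 2 H2O → As2O5 + 4 HI
n(I2) per titration = 0.03284 × 0.03912 = 1.285 × 10^-3 mol
From the 1:2 ratio, n(As2O3) in each aliquot = 1/2 × 1.285 × 10^-3 = 6.424 × 10^-4 mol
n(As2O3) in the whole flask = 6.424 × 10^-4 × 100.0/25.00 = 2.569 × 10^-3 mol
mass of As2O3 = 2.569 × 10^-3 × 197.84 = 0.5083 g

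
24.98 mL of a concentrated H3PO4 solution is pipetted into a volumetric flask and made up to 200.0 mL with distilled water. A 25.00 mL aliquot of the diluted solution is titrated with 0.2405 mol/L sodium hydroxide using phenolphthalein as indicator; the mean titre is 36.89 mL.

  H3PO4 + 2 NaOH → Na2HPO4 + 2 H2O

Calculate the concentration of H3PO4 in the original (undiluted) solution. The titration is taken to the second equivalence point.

n(NaOH) = 0.03689 × 0.2405 = 8.872 × 10^-3 mol
From the 1:2 ratio, n(H3PO4) in the aliquot = 1/2 × 8.872 × 10^-3 = 4.436 × 10^-3 mol
[H3PO4]_dilute = 4.436 × 10^-3 / 0.02500 = 0.1774 mol/L
Dilution factor = 200.0 / 24.98 = 8.006
[H3PO4]_stock = 0.1774 × 8.006 = 1.421 mol/L

1.421 mol/L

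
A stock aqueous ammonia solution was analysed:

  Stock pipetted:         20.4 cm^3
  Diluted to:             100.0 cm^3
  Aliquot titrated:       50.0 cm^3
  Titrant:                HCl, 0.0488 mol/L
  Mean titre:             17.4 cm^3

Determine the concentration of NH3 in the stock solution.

0.0832 mol/L

NH3 + HCl → NH4Cl
n(HCl) = 0.0174 × 0.0488 = 8.49 × 10^-4 mol
n(NH3) in the aliquot = 8.49 × 10^-4 mol (1:1 ratio)
[NH3]_dilute = 8.49 × 10^-4 / 0.0500 = 0.0170 mol/L
Dilution factor = 100.0 / 20.4 = 4.902
[NH3]_stock = 0.0170 × 4.902 = 0.0832 mol/L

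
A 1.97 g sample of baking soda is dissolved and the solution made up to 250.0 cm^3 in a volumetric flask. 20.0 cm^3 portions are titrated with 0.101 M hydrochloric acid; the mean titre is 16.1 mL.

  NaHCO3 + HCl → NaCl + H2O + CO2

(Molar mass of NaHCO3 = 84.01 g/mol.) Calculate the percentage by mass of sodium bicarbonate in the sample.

86.7 %

n(HCl) per titration = 0.0161 × 0.101 = 1.63 × 10^-3 mol
n(NaHCO3) in each aliquot = 1.63 × 10^-3 mol (1:1 ratio)
n(NaHCO3) in the whole flask = 1.63 × 10^-3 × 250.0/20.0 = 0.0203 mol
mass of NaHCO3 = 0.0203 × 84.01 = 1.71 g
% NaHCO3 = 1.71 / 1.97 × 100 = 86.7 %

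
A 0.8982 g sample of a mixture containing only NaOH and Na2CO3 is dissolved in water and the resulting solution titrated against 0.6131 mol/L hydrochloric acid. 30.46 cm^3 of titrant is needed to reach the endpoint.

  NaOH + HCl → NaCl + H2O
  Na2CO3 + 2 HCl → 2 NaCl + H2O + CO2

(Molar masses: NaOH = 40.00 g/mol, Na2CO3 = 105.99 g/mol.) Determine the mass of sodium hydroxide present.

n(HCl) = 0.03046 × 0.6131 = 0.01868 mol
Let x = n(NaOH), y = n(Na2CO3).
Titrant: 1x + 2y = 0.01868;  mass: 40.00x + 105.99y = 0.8982
Solving, x = 7.040 × 10^-3 mol, y = 5.818 × 10^-3 mol
mass of NaOH = 7.040 × 10^-3 × 40.00 = 0.2816 g

0.2816 g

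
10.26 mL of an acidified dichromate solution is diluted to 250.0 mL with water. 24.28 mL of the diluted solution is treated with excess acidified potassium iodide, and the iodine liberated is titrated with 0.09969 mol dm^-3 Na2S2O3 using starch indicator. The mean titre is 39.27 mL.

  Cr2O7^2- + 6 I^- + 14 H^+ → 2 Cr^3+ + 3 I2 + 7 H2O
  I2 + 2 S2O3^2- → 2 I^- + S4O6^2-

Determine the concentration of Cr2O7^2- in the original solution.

0.6548 mol/L

n(S2O3^2-) = 0.03927 × 0.09969 = 3.915 × 10^-3 mol
n(I2) = n(S2O3^2-)/2 = 1.957 × 10^-3 mol
From the 1:3 ratio, n(Cr2O7^2-) in the aliquot = 1/3 × 1.957 × 10^-3 = 6.525 × 10^-4 mol
[Cr2O7^2-]_dilute = 6.525 × 10^-4 / 0.02428 = 0.02687 mol/L
[Cr2O7^2-]_original = 0.02687 × 250.0/10.26 = 0.6548 mol/L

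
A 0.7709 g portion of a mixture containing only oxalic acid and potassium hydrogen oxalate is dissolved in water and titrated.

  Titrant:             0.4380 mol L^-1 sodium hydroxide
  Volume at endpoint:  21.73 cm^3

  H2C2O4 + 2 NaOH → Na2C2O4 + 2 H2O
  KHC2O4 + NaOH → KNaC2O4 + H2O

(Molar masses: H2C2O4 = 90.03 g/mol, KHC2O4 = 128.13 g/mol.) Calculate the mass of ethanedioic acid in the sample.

0.2430 g

n(NaOH) = 0.02173 × 0.4380 = 9.518 × 10^-3 mol
Let x = n(H2C2O4), y = n(KHC2O4).
Titrant: 2x + 1y = 9.518 × 10^-3;  mass: 90.03x + 128.13y = 0.7709
Solving, x = 2.699 × 10^-3 mol, y = 4.120 × 10^-3 mol
mass of H2C2O4 = 2.699 × 10^-3 × 90.03 = 0.2430 g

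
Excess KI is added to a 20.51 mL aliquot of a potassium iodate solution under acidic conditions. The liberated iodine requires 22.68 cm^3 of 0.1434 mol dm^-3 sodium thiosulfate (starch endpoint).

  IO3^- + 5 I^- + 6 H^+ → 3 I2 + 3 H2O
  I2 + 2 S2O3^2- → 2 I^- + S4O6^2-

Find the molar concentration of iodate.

n(S2O3^2-) = 0.02268 × 0.1434 = 3.252 × 10^-3 mol
n(I2) = n(S2O3^2-)/2 = 1.626 × 10^-3 mol
From the 1:3 ratio, n(IO3^-) in the aliquot = 1/3 × 1.626 × 10^-3 = 5.421 × 10^-4 mol
[IO3^-] = 5.421 × 10^-4 / 0.02051 = 0.02643 mol/L

0.02643 mol/L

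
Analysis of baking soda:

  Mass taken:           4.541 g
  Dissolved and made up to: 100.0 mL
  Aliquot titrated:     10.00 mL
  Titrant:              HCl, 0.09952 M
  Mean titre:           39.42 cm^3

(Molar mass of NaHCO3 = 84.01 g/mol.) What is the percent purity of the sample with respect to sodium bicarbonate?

NaHCO3 + HCl → NaCl + H2O + CO2
n(HCl) per titration = 0.03942 × 0.09952 = 3.923 × 10^-3 mol
n(NaHCO3) in each aliquot = 3.923 × 10^-3 mol (1:1 ratio)
n(NaHCO3) in the whole flask = 3.923 × 10^-3 × 100.0/10.00 = 0.03923 mol
mass of NaHCO3 = 0.03923 × 84.01 = 3.296 g
% NaHCO3 = 3.296 / 4.541 × 100 = 72.58 %

72.58 %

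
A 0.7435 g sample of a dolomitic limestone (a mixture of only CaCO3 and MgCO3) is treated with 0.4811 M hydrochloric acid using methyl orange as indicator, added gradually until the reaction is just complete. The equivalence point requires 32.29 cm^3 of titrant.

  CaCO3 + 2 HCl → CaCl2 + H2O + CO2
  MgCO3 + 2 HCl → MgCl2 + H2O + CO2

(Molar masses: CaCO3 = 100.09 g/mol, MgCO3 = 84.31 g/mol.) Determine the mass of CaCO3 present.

0.5622 g

n(HCl) = 0.03229 × 0.4811 = 0.01553 mol
Let x = n(CaCO3), y = n(MgCO3).
Titrant: 2x + 2y = 0.01553;  mass: 100.09x + 84.31y = 0.7435
Solving, x = 5.617 × 10^-3 mol, y = 2.151 × 10^-3 mol
mass of CaCO3 = 5.617 × 10^-3 × 100.09 = 0.5622 g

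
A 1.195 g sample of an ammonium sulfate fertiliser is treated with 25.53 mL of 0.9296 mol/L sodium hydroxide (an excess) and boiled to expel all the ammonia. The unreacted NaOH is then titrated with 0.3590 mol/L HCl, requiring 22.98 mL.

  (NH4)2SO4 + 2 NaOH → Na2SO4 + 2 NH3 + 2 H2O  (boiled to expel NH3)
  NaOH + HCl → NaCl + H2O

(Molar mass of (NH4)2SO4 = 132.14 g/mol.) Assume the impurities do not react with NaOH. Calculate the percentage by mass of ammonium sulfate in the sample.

n(NaOH) added = 0.02553 × 0.9296 = 0.02373 mol
n(HCl) used in back-titration = 0.02298 × 0.3590 = 8.250 × 10^-3 mol
n(NaOH) left over = 8.250 × 10^-3 mol (1:1 ratio)
n(NaOH) consumed by analyte = 0.02373 − 8.250 × 10^-3 = 0.01548 mol
From the 1:2 ratio, n((NH4)2SO4) = 1/2 × 0.01548 = 7.741 × 10^-3 mol
mass of (NH4)2SO4 = 7.741 × 10^-3 × 132.14 = 1.023 g
% (NH4)2SO4 = 1.023 / 1.195 × 100 = 85.60 %

85.60 %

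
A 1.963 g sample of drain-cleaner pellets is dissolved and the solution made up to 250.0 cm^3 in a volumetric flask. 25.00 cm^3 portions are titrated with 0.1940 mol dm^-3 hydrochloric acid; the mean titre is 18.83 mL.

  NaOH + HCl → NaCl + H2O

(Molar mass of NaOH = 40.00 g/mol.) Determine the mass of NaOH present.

1.461 g

n(HCl) per titration = 0.01883 × 0.1940 = 3.653 × 10^-3 mol
n(NaOH) in each aliquot = 3.653 × 10^-3 mol (1:1 ratio)
n(NaOH) in the whole flask = 3.653 × 10^-3 × 250.0/25.00 = 0.03653 mol
mass of NaOH = 0.03653 × 40.00 = 1.461 g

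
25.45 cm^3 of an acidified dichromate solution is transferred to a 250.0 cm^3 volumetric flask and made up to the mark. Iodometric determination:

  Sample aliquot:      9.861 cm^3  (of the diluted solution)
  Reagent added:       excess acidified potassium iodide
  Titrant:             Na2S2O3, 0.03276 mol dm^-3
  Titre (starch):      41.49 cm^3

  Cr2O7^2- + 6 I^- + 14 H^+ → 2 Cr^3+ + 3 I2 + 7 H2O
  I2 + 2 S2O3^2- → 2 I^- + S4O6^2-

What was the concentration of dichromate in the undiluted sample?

0.2257 mol/L

n(S2O3^2-) = 0.04149 × 0.03276 = 1.359 × 10^-3 mol
n(I2) = n(S2O3^2-)/2 = 6.796 × 10^-4 mol
From the 1:3 ratio, n(Cr2O7^2-) in the aliquot = 1/3 × 6.796 × 10^-4 = 2.265 × 10^-4 mol
[Cr2O7^2-]_dilute = 2.265 × 10^-4 / 0.009861 = 0.02297 mol/L
[Cr2O7^2-]_original = 0.02297 × 250.0/25.45 = 0.2257 mol/L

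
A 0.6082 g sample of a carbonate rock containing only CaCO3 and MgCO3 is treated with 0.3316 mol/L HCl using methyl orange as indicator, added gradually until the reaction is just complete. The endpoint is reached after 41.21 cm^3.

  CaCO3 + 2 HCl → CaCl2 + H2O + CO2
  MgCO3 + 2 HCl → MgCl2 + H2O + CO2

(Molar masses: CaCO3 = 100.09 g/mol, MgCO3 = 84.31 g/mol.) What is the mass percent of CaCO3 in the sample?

33.52 %

n(HCl) = 0.04121 × 0.3316 = 0.01367 mol
Let x = n(CaCO3), y = n(MgCO3).
Titrant: 2x + 2y = 0.01367;  mass: 100.09x + 84.31y = 0.6082
Solving, x = 2.037 × 10^-3 mol, y = 4.796 × 10^-3 mol
mass of CaCO3 = 2.037 × 10^-3 × 100.09 = 0.2039 g
% CaCO3 = 0.2039 / 0.6082 × 100 = 33.52 %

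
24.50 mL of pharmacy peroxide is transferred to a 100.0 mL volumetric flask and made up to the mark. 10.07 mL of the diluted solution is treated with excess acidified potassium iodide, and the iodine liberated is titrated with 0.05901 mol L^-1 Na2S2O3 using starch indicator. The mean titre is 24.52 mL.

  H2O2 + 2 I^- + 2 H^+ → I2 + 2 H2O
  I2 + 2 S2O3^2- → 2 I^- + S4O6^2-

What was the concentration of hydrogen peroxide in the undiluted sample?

0.2932 mol/L

n(S2O3^2-) = 0.02452 × 0.05901 = 1.447 × 10^-3 mol
n(I2) = n(S2O3^2-)/2 = 7.235 × 10^-4 mol
n(H2O2) in the aliquot = 7.235 × 10^-4 mol (1:1 ratio)
[H2O2]_dilute = 7.235 × 10^-4 / 0.01007 = 0.07184 mol/L
[H2O2]_original = 0.07184 × 100.0/24.50 = 0.2932 mol/L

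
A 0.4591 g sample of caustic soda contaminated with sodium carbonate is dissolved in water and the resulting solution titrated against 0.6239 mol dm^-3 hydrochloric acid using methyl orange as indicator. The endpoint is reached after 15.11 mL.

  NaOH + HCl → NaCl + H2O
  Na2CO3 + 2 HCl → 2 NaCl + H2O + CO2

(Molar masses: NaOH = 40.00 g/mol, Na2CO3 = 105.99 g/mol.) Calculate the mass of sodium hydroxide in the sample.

0.1246 g

n(HCl) = 0.01511 × 0.6239 = 9.427 × 10^-3 mol
Let x = n(NaOH), y = n(Na2CO3).
Titrant: 1x + 2y = 9.427 × 10^-3;  mass: 40.00x + 105.99y = 0.4591
Solving, x = 3.116 × 10^-3 mol, y = 3.156 × 10^-3 mol
mass of NaOH = 3.116 × 10^-3 × 40.00 = 0.1246 g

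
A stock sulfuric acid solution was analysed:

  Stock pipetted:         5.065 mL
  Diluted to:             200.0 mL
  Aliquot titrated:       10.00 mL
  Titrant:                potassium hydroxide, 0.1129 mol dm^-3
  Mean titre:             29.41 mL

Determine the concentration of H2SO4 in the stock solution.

6.556 mol/L

H2SO4 + 2 KOH → K2SO4 + 2 H2O
n(KOH) = 0.02941 × 0.1129 = 3.320 × 10^-3 mol
From the 1:2 ratio, n(H2SO4) in the aliquot = 1/2 × 3.320 × 10^-3 = 1.660 × 10^-3 mol
[H2SO4]_dilute = 1.660 × 10^-3 / 0.01000 = 0.1660 mol/L
Dilution factor = 200.0 / 5.065 = 39.49
[H2SO4]_stock = 0.1660 × 39.49 = 6.556 mol/L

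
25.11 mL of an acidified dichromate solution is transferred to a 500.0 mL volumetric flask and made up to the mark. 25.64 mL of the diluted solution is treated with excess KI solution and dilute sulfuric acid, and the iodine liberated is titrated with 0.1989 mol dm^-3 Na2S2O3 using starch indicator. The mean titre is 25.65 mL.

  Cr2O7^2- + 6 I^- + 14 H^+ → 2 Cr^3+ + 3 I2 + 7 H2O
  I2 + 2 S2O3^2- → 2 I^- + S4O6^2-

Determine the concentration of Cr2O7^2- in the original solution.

n(S2O3^2-) = 0.02565 × 0.1989 = 5.102 × 10^-3 mol
n(I2) = n(S2O3^2-)/2 = 2.551 × 10^-3 mol
From the 1:3 ratio, n(Cr2O7^2-) in the aliquot = 1/3 × 2.551 × 10^-3 = 8.503 × 10^-4 mol
[Cr2O7^2-]_dilute = 8.503 × 10^-4 / 0.02564 = 0.03316 mol/L
[Cr2O7^2-]_original = 0.03316 × 500.0/25.11 = 0.6604 mol/L

0.6604 mol/L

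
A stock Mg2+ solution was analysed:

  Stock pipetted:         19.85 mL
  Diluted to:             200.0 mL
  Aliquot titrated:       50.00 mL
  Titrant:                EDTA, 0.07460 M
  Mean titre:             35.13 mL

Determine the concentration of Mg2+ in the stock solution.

Mg^2+ + EDTA^4- → [Mg(EDTA)]^2-
n(EDTA) = 0.03513 × 0.07460 = 2.621 × 10^-3 mol
n(Mg2+) in the aliquot = 2.621 × 10^-3 mol (1:1 ratio)
[Mg2+]_dilute = 2.621 × 10^-3 / 0.05000 = 0.05241 mol/L
Dilution factor = 200.0 / 19.85 = 10.08
[Mg2+]_stock = 0.05241 × 10.08 = 0.5281 mol/L

0.5281 M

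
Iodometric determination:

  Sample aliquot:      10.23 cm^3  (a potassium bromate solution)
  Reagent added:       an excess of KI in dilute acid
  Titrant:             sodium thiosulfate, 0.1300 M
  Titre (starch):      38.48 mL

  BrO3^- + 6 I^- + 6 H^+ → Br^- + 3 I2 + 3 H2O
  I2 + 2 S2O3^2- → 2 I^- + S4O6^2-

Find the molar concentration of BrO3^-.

0.08150 M

n(S2O3^2-) = 0.03848 × 0.1300 = 5.002 × 10^-3 mol
n(I2) = n(S2O3^2-)/2 = 2.501 × 10^-3 mol
From the 1:3 ratio, n(BrO3^-) in the aliquot = 1/3 × 2.501 × 10^-3 = 8.337 × 10^-4 mol
[BrO3^-] = 8.337 × 10^-4 / 0.01023 = 0.08150 mol/L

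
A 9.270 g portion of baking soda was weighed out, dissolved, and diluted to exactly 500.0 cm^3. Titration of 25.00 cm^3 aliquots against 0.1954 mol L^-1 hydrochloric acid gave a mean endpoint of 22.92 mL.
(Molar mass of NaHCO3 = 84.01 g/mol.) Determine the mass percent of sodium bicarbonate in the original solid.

NaHCO3 + HCl → NaCl + H2O + CO2
n(HCl) per titration = 0.02292 × 0.1954 = 4.479 × 10^-3 mol
n(NaHCO3) in each aliquot = 4.479 × 10^-3 mol (1:1 ratio)
n(NaHCO3) in the whole flask = 4.479 × 10^-3 × 500.0/25.00 = 0.08957 mol
mass of NaHCO3 = 0.08957 × 84.01 = 7.525 g
% NaHCO3 = 7.525 / 9.270 × 100 = 81.17 %

81.17 %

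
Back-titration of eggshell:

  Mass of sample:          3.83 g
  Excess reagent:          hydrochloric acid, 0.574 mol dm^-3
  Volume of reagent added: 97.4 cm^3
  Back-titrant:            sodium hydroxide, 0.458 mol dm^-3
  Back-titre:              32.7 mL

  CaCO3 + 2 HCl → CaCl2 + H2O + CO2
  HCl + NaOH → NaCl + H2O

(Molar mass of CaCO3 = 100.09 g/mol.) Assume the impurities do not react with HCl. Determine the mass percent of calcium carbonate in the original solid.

n(HCl) added = 0.0974 × 0.574 = 0.0559 mol
n(NaOH) used in back-titration = 0.0327 × 0.458 = 0.0150 mol
n(HCl) left over = 0.0150 mol (1:1 ratio)
n(HCl) consumed by analyte = 0.0559 − 0.0150 = 0.0409 mol
From the 1:2 ratio, n(CaCO3) = 1/2 × 0.0409 = 0.0205 mol
mass of CaCO3 = 0.0205 × 100.09 = 2.05 g
% CaCO3 = 2.05 / 3.83 × 100 = 53.5 %

53.5 %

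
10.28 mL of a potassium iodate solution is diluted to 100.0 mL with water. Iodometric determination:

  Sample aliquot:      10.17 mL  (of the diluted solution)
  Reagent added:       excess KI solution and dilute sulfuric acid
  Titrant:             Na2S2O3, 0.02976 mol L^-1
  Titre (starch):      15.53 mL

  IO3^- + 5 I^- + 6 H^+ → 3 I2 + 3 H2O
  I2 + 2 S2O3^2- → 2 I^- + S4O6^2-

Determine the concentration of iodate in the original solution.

0.07368 mol/L

n(S2O3^2-) = 0.01553 × 0.02976 = 4.622 × 10^-4 mol
n(I2) = n(S2O3^2-)/2 = 2.311 × 10^-4 mol
From the 1:3 ratio, n(IO3^-) in the aliquot = 1/3 × 2.311 × 10^-4 = 7.703 × 10^-5 mol
[IO3^-]_dilute = 7.703 × 10^-5 / 0.01017 = 0.007574 mol/L
[IO3^-]_original = 0.007574 × 100.0/10.28 = 0.07368 mol/L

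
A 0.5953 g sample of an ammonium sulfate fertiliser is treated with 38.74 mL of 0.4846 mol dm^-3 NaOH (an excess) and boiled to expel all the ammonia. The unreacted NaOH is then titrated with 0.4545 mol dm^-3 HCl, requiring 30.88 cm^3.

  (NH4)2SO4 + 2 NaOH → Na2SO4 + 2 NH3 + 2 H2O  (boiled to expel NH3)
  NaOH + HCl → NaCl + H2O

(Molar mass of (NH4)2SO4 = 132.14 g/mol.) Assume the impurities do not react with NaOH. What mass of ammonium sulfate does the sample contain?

n(NaOH) added = 0.03874 × 0.4846 = 0.01877 mol
n(HCl) used in back-titration = 0.03088 × 0.4545 = 0.01403 mol
n(NaOH) left over = 0.01403 mol (1:1 ratio)
n(NaOH) consumed by analyte = 0.01877 − 0.01403 = 4.738 × 10^-3 mol
From the 1:2 ratio, n((NH4)2SO4) = 1/2 × 4.738 × 10^-3 = 2.369 × 10^-3 mol
mass of (NH4)2SO4 = 2.369 × 10^-3 × 132.14 = 0.3131 g

0.3131 g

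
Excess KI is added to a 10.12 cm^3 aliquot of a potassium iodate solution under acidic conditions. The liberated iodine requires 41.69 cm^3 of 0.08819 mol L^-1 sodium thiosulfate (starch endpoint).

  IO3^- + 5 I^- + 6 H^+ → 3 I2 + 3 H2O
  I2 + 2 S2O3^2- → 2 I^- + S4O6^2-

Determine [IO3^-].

n(S2O3^2-) = 0.04169 × 0.08819 = 3.677 × 10^-3 mol
n(I2) = n(S2O3^2-)/2 = 1.838 × 10^-3 mol
From the 1:3 ratio, n(IO3^-) in the aliquot = 1/3 × 1.838 × 10^-3 = 6.128 × 10^-4 mol
[IO3^-] = 6.128 × 10^-4 / 0.01012 = 0.06055 mol/L

0.06055 mol/L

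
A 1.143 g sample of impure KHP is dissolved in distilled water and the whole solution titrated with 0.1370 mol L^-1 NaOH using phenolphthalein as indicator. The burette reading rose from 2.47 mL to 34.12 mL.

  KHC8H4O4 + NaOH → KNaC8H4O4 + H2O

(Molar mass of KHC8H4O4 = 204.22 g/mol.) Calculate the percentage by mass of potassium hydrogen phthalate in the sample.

n(NaOH) = 0.03165 L × 0.1370 mol/L = 4.336 × 10^-3 mol
n(KHC8H4O4) = 4.336 × 10^-3 mol (1:1 ratio)
mass of KHC8H4O4 = 4.336 × 10^-3 × 204.22 g/mol = 0.8855 g
% KHC8H4O4 = 0.8855 / 1.143 × 100 = 77.47 %

77.47 %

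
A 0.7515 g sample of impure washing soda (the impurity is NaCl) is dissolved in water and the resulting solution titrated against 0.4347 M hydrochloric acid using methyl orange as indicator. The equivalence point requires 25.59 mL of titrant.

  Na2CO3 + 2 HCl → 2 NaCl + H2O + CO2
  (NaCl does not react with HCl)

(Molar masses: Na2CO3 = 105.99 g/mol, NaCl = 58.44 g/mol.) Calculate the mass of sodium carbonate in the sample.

0.5895 g

n(HCl) = 0.02559 × 0.4347 = 0.01112 mol
Let x = n(Na2CO3), y = n(NaCl).
Titrant: 2x = 0.01112;  mass: 105.99x + 58.44y = 0.7515
Solving, x = 5.562 × 10^-3 mol, y = 2.772 × 10^-3 mol
mass of Na2CO3 = 5.562 × 10^-3 × 105.99 = 0.5895 g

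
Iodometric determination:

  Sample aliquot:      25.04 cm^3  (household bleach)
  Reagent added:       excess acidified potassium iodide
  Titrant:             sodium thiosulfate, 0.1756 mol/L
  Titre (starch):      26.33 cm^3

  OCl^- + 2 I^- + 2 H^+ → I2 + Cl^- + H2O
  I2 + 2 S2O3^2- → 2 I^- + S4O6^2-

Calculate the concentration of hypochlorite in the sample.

n(S2O3^2-) = 0.02633 × 0.1756 = 4.624 × 10^-3 mol
n(I2) = n(S2O3^2-)/2 = 2.312 × 10^-3 mol
n(OCl^-) in the aliquot = 2.312 × 10^-3 mol (1:1 ratio)
[OCl^-] = 2.312 × 10^-3 / 0.02504 = 0.09232 mol/L

0.09232 mol/L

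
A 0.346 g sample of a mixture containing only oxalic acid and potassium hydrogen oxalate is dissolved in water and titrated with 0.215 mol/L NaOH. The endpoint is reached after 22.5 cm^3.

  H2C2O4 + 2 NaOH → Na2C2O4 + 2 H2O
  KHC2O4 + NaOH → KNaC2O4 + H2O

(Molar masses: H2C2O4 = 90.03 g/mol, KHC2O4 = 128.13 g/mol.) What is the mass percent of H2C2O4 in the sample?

42.9 %

n(NaOH) = 0.0225 × 0.215 = 4.84 × 10^-3 mol
Let x = n(H2C2O4), y = n(KHC2O4).
Titrant: 2x + 1y = 4.84 × 10^-3;  mass: 90.03x + 128.13y = 0.346
Solving, x = 1.65 × 10^-3 mol, y = 1.54 × 10^-3 mol
mass of H2C2O4 = 1.65 × 10^-3 × 90.03 = 0.148 g
% H2C2O4 = 0.148 / 0.346 × 100 = 42.9 %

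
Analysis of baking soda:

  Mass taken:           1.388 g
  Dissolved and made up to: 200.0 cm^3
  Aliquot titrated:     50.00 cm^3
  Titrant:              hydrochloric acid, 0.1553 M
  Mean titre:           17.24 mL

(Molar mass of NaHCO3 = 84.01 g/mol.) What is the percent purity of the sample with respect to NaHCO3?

64.82 %

NaHCO3 + HCl → NaCl + H2O + CO2
n(HCl) per titration = 0.01724 × 0.1553 = 2.677 × 10^-3 mol
n(NaHCO3) in each aliquot = 2.677 × 10^-3 mol (1:1 ratio)
n(NaHCO3) in the whole flask = 2.677 × 10^-3 × 200.0/50.00 = 0.01071 mol
mass of NaHCO3 = 0.01071 × 84.01 = 0.8997 g
% NaHCO3 = 0.8997 / 1.388 × 100 = 64.82 %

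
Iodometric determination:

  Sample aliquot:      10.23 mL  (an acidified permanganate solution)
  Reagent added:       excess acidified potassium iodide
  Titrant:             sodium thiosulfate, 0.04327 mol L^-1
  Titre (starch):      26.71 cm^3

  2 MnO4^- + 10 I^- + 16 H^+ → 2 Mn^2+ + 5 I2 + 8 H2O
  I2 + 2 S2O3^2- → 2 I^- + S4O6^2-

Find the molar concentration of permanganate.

n(S2O3^2-) = 0.02671 × 0.04327 = 1.156 × 10^-3 mol
n(I2) = n(S2O3^2-)/2 = 5.779 × 10^-4 mol
From the 2:5 ratio, n(MnO4^-) in the aliquot = 2/5 × 5.779 × 10^-4 = 2.311 × 10^-4 mol
[MnO4^-] = 2.311 × 10^-4 / 0.01023 = 0.02260 mol/L

0.02260 mol/L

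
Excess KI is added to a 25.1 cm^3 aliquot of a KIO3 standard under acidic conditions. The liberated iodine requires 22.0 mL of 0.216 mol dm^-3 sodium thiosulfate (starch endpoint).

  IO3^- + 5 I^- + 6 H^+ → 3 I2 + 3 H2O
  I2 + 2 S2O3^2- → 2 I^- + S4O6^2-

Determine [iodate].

n(S2O3^2-) = 0.0220 × 0.216 = 4.75 × 10^-3 mol
n(I2) = n(S2O3^2-)/2 = 2.38 × 10^-3 mol
From the 1:3 ratio, n(IO3^-) in the aliquot = 1/3 × 2.38 × 10^-3 = 7.92 × 10^-4 mol
[IO3^-] = 7.92 × 10^-4 / 0.0251 = 0.0316 mol/L

0.0316 mol/L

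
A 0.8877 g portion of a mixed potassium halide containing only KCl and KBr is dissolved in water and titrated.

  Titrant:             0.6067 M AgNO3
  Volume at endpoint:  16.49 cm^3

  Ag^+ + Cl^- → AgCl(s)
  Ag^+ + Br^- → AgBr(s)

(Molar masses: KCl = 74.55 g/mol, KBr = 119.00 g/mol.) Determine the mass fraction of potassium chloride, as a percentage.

n(AgNO3) = 0.01649 × 0.6067 = 0.01000 mol
Let x = n(KCl), y = n(KBr).
Titrant: 1x + 1y = 0.01000;  mass: 74.55x + 119.00y = 0.8877
Solving, x = 6.813 × 10^-3 mol, y = 3.192 × 10^-3 mol
mass of KCl = 6.813 × 10^-3 × 74.55 = 0.5079 g
% KCl = 0.5079 / 0.8877 × 100 = 57.22 %

57.22 %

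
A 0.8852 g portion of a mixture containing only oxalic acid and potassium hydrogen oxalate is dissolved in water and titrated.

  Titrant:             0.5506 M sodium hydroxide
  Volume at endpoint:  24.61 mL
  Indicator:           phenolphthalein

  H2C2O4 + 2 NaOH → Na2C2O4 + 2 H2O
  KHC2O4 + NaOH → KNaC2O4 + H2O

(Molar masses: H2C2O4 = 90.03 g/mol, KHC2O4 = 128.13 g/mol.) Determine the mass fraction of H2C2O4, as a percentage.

52.07 %

n(NaOH) = 0.02461 × 0.5506 = 0.01355 mol
Let x = n(H2C2O4), y = n(KHC2O4).
Titrant: 2x + 1y = 0.01355;  mass: 90.03x + 128.13y = 0.8852
Solving, x = 5.119 × 10^-3 mol, y = 3.311 × 10^-3 mol
mass of H2C2O4 = 5.119 × 10^-3 × 90.03 = 0.4609 g
% H2C2O4 = 0.4609 / 0.8852 × 100 = 52.07 %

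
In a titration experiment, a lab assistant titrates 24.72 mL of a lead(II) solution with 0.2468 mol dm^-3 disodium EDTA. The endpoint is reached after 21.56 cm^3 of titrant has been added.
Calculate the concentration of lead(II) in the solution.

Pb^2+ + EDTA^4- → [Pb(EDTA)]^2-
n(EDTA) = 0.02156 L × 0.2468 mol/L = 5.321 × 10^-3 mol
n(Pb2+) = 5.321 × 10^-3 mol (1:1 mole ratio)
[Pb2+] = 5.321 × 10^-3 mol / 0.02472 L = 0.2153 mol/L

0.2153 mol/L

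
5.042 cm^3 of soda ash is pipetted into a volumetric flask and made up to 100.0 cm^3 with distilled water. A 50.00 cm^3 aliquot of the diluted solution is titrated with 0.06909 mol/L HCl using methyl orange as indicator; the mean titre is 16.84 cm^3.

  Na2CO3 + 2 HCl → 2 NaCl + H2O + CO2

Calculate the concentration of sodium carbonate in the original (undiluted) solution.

n(HCl) = 0.01684 × 0.06909 = 1.163 × 10^-3 mol
From the 1:2 ratio, n(Na2CO3) in the aliquot = 1/2 × 1.163 × 10^-3 = 5.817 × 10^-4 mol
[Na2CO3]_dilute = 5.817 × 10^-4 / 0.05000 = 0.01163 mol/L
Dilution factor = 100.0 / 5.042 = 19.83
[Na2CO3]_stock = 0.01163 × 19.83 = 0.2308 mol/L

0.2308 mol/L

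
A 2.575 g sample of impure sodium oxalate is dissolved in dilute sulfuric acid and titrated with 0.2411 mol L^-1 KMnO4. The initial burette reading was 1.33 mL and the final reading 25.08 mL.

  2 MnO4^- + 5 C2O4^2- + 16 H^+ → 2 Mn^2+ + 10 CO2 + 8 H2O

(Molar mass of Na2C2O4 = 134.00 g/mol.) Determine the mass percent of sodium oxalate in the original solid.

n(KMnO4) = 0.02375 L × 0.2411 mol/L = 5.726 × 10^-3 mol
From the 5:2 ratio, n(Na2C2O4) = 5/2 × 5.726 × 10^-3 = 0.01432 mol
mass of Na2C2O4 = 0.01432 × 134.00 g/mol = 1.918 g
% Na2C2O4 = 1.918 / 2.575 × 100 = 74.50 %

74.50 %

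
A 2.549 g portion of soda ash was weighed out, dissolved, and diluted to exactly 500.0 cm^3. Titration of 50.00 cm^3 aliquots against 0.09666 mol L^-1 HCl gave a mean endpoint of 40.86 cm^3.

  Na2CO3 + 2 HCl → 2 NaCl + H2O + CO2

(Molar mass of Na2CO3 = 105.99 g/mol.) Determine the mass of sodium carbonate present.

2.093 g

n(HCl) per titration = 0.04086 × 0.09666 = 3.950 × 10^-3 mol
From the 1:2 ratio, n(Na2CO3) in each aliquot = 1/2 × 3.950 × 10^-3 = 1.975 × 10^-3 mol
n(Na2CO3) in the whole flask = 1.975 × 10^-3 × 500.0/50.00 = 0.01975 mol
mass of Na2CO3 = 0.01975 × 105.99 = 2.093 g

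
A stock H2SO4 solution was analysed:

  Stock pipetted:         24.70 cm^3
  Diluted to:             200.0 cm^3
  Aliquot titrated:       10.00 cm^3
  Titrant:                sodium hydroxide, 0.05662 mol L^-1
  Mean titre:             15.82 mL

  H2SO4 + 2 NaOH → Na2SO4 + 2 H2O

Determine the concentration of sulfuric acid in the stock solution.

0.3626 mol/L

n(NaOH) = 0.01582 × 0.05662 = 8.957 × 10^-4 mol
From the 1:2 ratio, n(H2SO4) in the aliquot = 1/2 × 8.957 × 10^-4 = 4.479 × 10^-4 mol
[H2SO4]_dilute = 4.479 × 10^-4 / 0.01000 = 0.04479 mol/L
Dilution factor = 200.0 / 24.70 = 8.097
[H2SO4]_stock = 0.04479 × 8.097 = 0.3626 mol/L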